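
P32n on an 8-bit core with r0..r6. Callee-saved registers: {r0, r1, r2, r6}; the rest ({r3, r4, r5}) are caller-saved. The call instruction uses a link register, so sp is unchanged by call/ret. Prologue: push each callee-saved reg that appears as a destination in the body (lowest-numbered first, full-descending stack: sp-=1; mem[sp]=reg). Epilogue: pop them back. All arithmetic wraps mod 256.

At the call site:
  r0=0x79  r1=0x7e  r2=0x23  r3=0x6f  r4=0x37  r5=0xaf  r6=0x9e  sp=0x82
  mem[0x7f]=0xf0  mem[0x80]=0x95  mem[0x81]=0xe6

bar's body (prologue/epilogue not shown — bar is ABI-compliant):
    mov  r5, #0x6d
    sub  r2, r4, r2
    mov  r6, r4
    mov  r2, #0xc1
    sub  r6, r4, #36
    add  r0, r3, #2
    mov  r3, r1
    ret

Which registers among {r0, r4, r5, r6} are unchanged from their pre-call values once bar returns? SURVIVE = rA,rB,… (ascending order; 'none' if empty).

SURVIVE = r0,r4,r6

prologue: push r0 → mem[0x81]=0x79, sp=0x81
prologue: push r2 → mem[0x80]=0x23, sp=0x80
prologue: push r6 → mem[0x7f]=0x9e, sp=0x7f
body[0] mov  r5, #0x6d → r5=0x6d
body[1] sub  r2, r4, r2 → r2=0x14
body[2] mov  r6, r4 → r6=0x37
body[3] mov  r2, #0xc1 → r2=0xc1
body[4] sub  r6, r4, #36 → r6=0x13
body[5] add  r0, r3, #2 → r0=0x71
body[6] mov  r3, r1 → r3=0x7e
epilogue: pop r6=0x9e, sp=0x80
epilogue: pop r2=0x23, sp=0x81
epilogue: pop r0=0x79, sp=0x82
r0: callee-saved, written=True
r4: caller-saved, written=False
r5: caller-saved, written=True
r6: callee-saved, written=True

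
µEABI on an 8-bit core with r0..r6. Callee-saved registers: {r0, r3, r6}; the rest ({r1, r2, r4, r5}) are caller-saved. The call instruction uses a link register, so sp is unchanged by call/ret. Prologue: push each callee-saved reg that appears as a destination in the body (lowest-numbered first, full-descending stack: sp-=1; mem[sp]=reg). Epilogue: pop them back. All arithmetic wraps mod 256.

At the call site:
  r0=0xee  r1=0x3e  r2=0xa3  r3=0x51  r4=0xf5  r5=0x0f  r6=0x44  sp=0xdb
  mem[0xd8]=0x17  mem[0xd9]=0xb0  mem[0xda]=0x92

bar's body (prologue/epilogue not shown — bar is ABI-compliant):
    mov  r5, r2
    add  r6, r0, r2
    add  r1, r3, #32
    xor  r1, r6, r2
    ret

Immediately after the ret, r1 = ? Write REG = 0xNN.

REG = 0x32

prologue: push r6 → mem[0xda]=0x44, sp=0xda
body[0] mov  r5, r2 → r5=0xa3
body[1] add  r6, r0, r2 → r6=0x91
body[2] add  r1, r3, #32 → r1=0x71
body[3] xor  r1, r6, r2 → r1=0x32
epilogue: pop r6=0x44, sp=0xdb
r1 is caller-saved → body value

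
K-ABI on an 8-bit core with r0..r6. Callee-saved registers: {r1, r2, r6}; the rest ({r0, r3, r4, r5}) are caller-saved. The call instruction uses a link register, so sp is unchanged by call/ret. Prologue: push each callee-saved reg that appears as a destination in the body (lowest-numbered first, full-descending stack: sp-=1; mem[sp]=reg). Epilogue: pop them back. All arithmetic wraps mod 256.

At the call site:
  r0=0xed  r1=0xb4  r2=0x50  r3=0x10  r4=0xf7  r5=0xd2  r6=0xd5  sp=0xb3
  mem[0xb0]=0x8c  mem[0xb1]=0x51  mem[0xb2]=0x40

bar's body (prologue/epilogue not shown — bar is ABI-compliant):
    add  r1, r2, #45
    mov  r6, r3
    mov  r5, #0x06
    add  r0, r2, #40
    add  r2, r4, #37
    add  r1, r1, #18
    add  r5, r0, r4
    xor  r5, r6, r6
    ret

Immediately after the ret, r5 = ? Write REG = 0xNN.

prologue: push r1 → mem[0xb2]=0xb4, sp=0xb2
prologue: push r2 → mem[0xb1]=0x50, sp=0xb1
prologue: push r6 → mem[0xb0]=0xd5, sp=0xb0
body[0] add  r1, r2, #45 → r1=0x7d
body[1] mov  r6, r3 → r6=0x10
body[2] mov  r5, #0x06 → r5=0x06
body[3] add  r0, r2, #40 → r0=0x78
body[4] add  r2, r4, #37 → r2=0x1c
body[5] add  r1, r1, #18 → r1=0x8f
body[6] add  r5, r0, r4 → r5=0x6f
body[7] xor  r5, r6, r6 → r5=0x00
epilogue: pop r6=0xd5, sp=0xb1
epilogue: pop r2=0x50, sp=0xb2
epilogue: pop r1=0xb4, sp=0xb3
r5 is caller-saved → body value

REG = 0x00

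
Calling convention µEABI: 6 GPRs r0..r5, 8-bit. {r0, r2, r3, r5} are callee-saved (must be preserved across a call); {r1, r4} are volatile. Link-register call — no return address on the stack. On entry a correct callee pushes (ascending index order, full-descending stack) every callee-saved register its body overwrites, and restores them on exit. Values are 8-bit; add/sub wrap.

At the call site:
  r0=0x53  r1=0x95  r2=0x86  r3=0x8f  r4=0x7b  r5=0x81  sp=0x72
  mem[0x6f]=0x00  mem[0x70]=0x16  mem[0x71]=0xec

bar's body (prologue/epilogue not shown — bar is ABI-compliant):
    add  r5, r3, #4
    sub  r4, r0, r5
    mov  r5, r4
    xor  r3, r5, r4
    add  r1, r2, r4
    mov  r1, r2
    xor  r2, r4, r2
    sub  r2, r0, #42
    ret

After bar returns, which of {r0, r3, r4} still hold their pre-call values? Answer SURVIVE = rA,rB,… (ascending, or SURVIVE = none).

SURVIVE = r0,r3

prologue: push r2 → mem[0x71]=0x86, sp=0x71
prologue: push r3 → mem[0x70]=0x8f, sp=0x70
prologue: push r5 → mem[0x6f]=0x81, sp=0x6f
body[0] add  r5, r3, #4 → r5=0x93
body[1] sub  r4, r0, r5 → r4=0xc0
body[2] mov  r5, r4 → r5=0xc0
body[3] xor  r3, r5, r4 → r3=0x00
body[4] add  r1, r2, r4 → r1=0x46
body[5] mov  r1, r2 → r1=0x86
body[6] xor  r2, r4, r2 → r2=0x46
body[7] sub  r2, r0, #42 → r2=0x29
epilogue: pop r5=0x81, sp=0x70
epilogue: pop r3=0x8f, sp=0x71
epilogue: pop r2=0x86, sp=0x72
r0: callee-saved, written=False
r3: callee-saved, written=True
r4: caller-saved, written=True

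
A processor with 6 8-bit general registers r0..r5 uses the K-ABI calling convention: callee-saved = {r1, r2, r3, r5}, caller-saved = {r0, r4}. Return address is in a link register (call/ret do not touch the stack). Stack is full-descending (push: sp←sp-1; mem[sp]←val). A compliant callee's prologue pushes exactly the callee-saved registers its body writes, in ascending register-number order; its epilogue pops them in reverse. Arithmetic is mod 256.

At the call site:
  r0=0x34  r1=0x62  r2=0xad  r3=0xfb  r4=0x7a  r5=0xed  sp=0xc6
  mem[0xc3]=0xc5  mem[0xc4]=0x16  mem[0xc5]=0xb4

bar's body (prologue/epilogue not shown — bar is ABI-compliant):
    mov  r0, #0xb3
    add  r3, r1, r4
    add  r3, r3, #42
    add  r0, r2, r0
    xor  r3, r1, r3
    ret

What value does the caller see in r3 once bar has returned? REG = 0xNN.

prologue: push r3 -> mem[0xc5]=0xfb, sp=0xc5
body[0] mov  r0, #0xb3 -> r0=0xb3
body[1] add  r3, r1, r4 -> r3=0xdc
body[2] add  r3, r3, #42 -> r3=0x06
body[3] add  r0, r2, r0 -> r0=0x60
body[4] xor  r3, r1, r3 -> r3=0x64
epilogue: pop r3=0xfb, sp=0xc6
r3 is callee-saved -> restored

REG = 0xfb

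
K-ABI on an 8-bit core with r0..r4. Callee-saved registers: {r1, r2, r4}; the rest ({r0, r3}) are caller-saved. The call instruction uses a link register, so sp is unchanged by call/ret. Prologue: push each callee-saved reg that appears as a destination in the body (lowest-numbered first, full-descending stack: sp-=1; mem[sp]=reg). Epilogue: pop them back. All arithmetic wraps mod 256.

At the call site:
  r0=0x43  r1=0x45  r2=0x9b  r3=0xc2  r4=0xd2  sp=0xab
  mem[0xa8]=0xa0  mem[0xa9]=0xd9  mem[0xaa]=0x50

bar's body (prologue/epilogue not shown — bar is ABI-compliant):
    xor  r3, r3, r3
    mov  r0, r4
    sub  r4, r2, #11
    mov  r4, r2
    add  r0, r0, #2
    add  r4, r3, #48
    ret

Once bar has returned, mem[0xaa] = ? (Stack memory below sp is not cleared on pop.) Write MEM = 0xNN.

prologue: push r4 → mem[0xaa]=0xd2, sp=0xaa
body[0] xor  r3, r3, r3 → r3=0x00
body[1] mov  r0, r4 → r0=0xd2
body[2] sub  r4, r2, #11 → r4=0x90
body[3] mov  r4, r2 → r4=0x9b
body[4] add  r0, r0, #2 → r0=0xd4
body[5] add  r4, r3, #48 → r4=0x30
epilogue: pop r4=0xd2, sp=0xab
prologue pushed ['r4'] at ['0xaa']

MEM = 0xd2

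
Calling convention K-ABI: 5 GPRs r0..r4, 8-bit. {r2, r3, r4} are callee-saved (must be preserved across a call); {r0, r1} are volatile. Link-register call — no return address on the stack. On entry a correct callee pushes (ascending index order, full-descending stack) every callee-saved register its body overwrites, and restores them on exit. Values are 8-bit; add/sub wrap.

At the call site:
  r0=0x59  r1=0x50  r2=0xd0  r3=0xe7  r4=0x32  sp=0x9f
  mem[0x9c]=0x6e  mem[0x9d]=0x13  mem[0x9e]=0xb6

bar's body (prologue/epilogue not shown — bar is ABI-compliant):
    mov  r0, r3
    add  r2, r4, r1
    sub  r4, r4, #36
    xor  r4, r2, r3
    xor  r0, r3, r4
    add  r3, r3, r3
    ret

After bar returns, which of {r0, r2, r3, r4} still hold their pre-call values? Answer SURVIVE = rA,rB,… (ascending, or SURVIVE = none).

prologue: push r2 -> mem[0x9e]=0xd0, sp=0x9e
prologue: push r3 -> mem[0x9d]=0xe7, sp=0x9d
prologue: push r4 -> mem[0x9c]=0x32, sp=0x9c
body[0] mov  r0, r3 -> r0=0xe7
body[1] add  r2, r4, r1 -> r2=0x82
body[2] sub  r4, r4, #36 -> r4=0x0e
body[3] xor  r4, r2, r3 -> r4=0x65
body[4] xor  r0, r3, r4 -> r0=0x82
body[5] add  r3, r3, r3 -> r3=0xce
epilogue: pop r4=0x32, sp=0x9d
epilogue: pop r3=0xe7, sp=0x9e
epilogue: pop r2=0xd0, sp=0x9f
r0: caller-saved, written=True
r2: callee-saved, written=True
r3: callee-saved, written=True
r4: callee-saved, written=True

SURVIVE = r2,r3,r4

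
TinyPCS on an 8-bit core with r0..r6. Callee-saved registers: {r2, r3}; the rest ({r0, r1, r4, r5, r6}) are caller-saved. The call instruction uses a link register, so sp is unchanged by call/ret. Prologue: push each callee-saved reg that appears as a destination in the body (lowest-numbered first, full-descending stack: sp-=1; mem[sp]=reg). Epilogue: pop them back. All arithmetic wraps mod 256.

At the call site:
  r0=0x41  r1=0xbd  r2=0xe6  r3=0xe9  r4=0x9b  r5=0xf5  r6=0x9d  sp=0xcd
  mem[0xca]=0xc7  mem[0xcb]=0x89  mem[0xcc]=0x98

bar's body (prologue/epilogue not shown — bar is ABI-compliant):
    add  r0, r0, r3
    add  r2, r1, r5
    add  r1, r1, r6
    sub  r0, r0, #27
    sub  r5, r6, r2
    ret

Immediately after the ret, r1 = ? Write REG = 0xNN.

prologue: push r2 → mem[0xcc]=0xe6, sp=0xcc
body[0] add  r0, r0, r3 → r0=0x2a
body[1] add  r2, r1, r5 → r2=0xb2
body[2] add  r1, r1, r6 → r1=0x5a
body[3] sub  r0, r0, #27 → r0=0x0f
body[4] sub  r5, r6, r2 → r5=0xeb
epilogue: pop r2=0xe6, sp=0xcd
r1 is caller-saved → body value

REG = 0x5a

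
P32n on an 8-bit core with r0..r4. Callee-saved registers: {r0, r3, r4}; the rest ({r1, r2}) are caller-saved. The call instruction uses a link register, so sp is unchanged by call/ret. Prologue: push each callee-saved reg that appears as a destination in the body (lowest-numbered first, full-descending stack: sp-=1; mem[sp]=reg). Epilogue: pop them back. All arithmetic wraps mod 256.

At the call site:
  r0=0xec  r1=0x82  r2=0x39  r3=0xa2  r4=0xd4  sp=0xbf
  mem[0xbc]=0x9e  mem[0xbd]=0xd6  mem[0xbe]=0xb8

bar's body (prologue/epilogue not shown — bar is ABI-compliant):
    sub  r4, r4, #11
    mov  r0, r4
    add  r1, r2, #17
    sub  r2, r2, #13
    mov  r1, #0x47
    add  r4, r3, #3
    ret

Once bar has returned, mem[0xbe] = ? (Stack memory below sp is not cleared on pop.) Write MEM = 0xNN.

MEM = 0xec

prologue: push r0 → mem[0xbe]=0xec, sp=0xbe
prologue: push r4 → mem[0xbd]=0xd4, sp=0xbd
body[0] sub  r4, r4, #11 → r4=0xc9
body[1] mov  r0, r4 → r0=0xc9
body[2] add  r1, r2, #17 → r1=0x4a
body[3] sub  r2, r2, #13 → r2=0x2c
body[4] mov  r1, #0x47 → r1=0x47
body[5] add  r4, r3, #3 → r4=0xa5
epilogue: pop r4=0xd4, sp=0xbe
epilogue: pop r0=0xec, sp=0xbf
prologue pushed ['r0', 'r4'] at ['0xbe', '0xbd']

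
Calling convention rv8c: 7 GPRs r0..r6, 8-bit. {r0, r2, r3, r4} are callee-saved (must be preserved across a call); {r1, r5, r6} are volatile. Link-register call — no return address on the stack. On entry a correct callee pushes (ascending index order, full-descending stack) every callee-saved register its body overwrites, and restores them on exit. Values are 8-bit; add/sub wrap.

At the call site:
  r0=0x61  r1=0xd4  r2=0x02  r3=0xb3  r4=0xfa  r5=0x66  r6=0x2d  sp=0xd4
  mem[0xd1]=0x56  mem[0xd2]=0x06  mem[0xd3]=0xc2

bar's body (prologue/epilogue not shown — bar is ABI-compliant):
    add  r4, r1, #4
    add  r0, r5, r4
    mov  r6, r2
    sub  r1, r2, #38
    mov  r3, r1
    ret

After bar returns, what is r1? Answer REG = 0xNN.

REG = 0xdc

prologue: push r0 → mem[0xd3]=0x61, sp=0xd3
prologue: push r3 → mem[0xd2]=0xb3, sp=0xd2
prologue: push r4 → mem[0xd1]=0xfa, sp=0xd1
body[0] add  r4, r1, #4 → r4=0xd8
body[1] add  r0, r5, r4 → r0=0x3e
body[2] mov  r6, r2 → r6=0x02
body[3] sub  r1, r2, #38 → r1=0xdc
body[4] mov  r3, r1 → r3=0xdc
epilogue: pop r4=0xfa, sp=0xd2
epilogue: pop r3=0xb3, sp=0xd3
epilogue: pop r0=0x61, sp=0xd4
r1 is caller-saved → body value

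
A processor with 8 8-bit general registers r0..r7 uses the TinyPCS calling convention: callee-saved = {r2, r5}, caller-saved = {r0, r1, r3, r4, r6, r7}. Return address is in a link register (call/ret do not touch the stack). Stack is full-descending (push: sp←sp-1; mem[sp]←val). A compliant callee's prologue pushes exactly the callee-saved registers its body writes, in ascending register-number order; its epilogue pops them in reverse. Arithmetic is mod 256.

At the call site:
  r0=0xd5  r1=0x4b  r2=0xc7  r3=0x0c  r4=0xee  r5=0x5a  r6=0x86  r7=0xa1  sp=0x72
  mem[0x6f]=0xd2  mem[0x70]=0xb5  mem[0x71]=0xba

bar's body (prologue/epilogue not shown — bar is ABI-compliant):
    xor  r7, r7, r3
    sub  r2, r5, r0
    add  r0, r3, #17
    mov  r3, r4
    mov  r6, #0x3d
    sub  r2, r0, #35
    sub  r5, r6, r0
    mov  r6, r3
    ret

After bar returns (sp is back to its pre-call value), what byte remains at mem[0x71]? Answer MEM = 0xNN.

MEM = 0xc7

prologue: push r2 → mem[0x71]=0xc7, sp=0x71
prologue: push r5 → mem[0x70]=0x5a, sp=0x70
body[0] xor  r7, r7, r3 → r7=0xad
body[1] sub  r2, r5, r0 → r2=0x85
body[2] add  r0, r3, #17 → r0=0x1d
body[3] mov  r3, r4 → r3=0xee
body[4] mov  r6, #0x3d → r6=0x3d
body[5] sub  r2, r0, #35 → r2=0xfa
body[6] sub  r5, r6, r0 → r5=0x20
body[7] mov  r6, r3 → r6=0xee
epilogue: pop r5=0x5a, sp=0x71
epilogue: pop r2=0xc7, sp=0x72
prologue pushed ['r2', 'r5'] at ['0x71', '0x70']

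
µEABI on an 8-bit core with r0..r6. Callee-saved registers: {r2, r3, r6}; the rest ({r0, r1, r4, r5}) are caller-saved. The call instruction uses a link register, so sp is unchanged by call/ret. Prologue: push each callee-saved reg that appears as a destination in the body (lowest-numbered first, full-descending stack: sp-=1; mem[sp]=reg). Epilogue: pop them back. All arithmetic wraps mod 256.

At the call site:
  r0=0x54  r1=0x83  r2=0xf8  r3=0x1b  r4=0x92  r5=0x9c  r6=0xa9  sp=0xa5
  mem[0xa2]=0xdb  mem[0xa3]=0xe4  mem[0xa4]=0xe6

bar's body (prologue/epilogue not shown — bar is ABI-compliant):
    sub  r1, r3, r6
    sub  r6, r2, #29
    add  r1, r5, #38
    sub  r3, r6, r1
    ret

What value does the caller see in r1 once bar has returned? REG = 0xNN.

prologue: push r3 → mem[0xa4]=0x1b, sp=0xa4
prologue: push r6 → mem[0xa3]=0xa9, sp=0xa3
body[0] sub  r1, r3, r6 → r1=0x72
body[1] sub  r6, r2, #29 → r6=0xdb
body[2] add  r1, r5, #38 → r1=0xc2
body[3] sub  r3, r6, r1 → r3=0x19
epilogue: pop r6=0xa9, sp=0xa4
epilogue: pop r3=0x1b, sp=0xa5
r1 is caller-saved → body value

REG = 0xc2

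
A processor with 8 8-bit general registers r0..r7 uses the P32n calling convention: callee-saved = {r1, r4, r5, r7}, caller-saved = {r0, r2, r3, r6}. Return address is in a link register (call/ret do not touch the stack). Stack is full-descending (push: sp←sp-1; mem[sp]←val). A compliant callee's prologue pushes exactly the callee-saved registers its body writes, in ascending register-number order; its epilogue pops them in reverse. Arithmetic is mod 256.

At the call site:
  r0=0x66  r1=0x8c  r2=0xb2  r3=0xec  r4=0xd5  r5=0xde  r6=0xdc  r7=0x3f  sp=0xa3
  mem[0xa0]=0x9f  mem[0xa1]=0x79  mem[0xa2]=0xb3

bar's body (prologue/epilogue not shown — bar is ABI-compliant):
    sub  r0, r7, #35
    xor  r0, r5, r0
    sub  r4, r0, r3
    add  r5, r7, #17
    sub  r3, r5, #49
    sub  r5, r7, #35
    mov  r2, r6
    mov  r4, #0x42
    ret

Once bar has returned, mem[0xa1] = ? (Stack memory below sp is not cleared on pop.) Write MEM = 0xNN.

prologue: push r4 -> mem[0xa2]=0xd5, sp=0xa2
prologue: push r5 -> mem[0xa1]=0xde, sp=0xa1
body[0] sub  r0, r7, #35 -> r0=0x1c
body[1] xor  r0, r5, r0 -> r0=0xc2
body[2] sub  r4, r0, r3 -> r4=0xd6
body[3] add  r5, r7, #17 -> r5=0x50
body[4] sub  r3, r5, #49 -> r3=0x1f
body[5] sub  r5, r7, #35 -> r5=0x1c
body[6] mov  r2, r6 -> r2=0xdc
body[7] mov  r4, #0x42 -> r4=0x42
epilogue: pop r5=0xde, sp=0xa2
epilogue: pop r4=0xd5, sp=0xa3
prologue pushed ['r4', 'r5'] at ['0xa2', '0xa1']

MEM = 0xde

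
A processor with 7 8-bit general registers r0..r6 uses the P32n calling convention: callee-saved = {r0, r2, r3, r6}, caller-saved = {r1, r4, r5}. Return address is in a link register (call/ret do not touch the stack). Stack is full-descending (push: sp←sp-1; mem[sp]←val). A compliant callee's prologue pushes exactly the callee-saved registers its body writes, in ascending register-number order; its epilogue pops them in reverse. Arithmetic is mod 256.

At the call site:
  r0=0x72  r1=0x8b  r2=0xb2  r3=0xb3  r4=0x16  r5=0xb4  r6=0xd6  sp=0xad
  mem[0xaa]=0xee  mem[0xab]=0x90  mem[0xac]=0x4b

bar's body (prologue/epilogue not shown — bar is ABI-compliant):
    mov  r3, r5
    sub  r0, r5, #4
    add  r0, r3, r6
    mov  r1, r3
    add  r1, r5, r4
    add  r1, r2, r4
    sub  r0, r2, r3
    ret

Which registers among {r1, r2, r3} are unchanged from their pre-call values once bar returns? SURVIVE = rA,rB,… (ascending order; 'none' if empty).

prologue: push r0 -> mem[0xac]=0x72, sp=0xac
prologue: push r3 -> mem[0xab]=0xb3, sp=0xab
body[0] mov  r3, r5 -> r3=0xb4
body[1] sub  r0, r5, #4 -> r0=0xb0
body[2] add  r0, r3, r6 -> r0=0x8a
body[3] mov  r1, r3 -> r1=0xb4
body[4] add  r1, r5, r4 -> r1=0xca
body[5] add  r1, r2, r4 -> r1=0xc8
body[6] sub  r0, r2, r3 -> r0=0xfe
epilogue: pop r3=0xb3, sp=0xac
epilogue: pop r0=0x72, sp=0xad
r1: caller-saved, written=True
r2: callee-saved, written=False
r3: callee-saved, written=True

SURVIVE = r2,r3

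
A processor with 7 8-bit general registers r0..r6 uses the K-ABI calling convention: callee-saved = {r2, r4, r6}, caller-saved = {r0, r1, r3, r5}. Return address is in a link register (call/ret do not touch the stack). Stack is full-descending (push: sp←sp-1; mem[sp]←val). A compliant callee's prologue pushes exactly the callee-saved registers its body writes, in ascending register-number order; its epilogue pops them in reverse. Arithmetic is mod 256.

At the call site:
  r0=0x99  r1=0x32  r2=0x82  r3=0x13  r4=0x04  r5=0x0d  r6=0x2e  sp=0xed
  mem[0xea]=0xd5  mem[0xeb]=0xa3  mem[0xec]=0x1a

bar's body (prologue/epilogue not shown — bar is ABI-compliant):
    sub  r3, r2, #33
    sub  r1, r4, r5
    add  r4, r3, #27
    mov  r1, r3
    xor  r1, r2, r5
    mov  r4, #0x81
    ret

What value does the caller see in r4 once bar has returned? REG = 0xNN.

REG = 0x04

prologue: push r4 -> mem[0xec]=0x04, sp=0xec
body[0] sub  r3, r2, #33 -> r3=0x61
body[1] sub  r1, r4, r5 -> r1=0xf7
body[2] add  r4, r3, #27 -> r4=0x7c
body[3] mov  r1, r3 -> r1=0x61
body[4] xor  r1, r2, r5 -> r1=0x8f
body[5] mov  r4, #0x81 -> r4=0x81
epilogue: pop r4=0x04, sp=0xed
r4 is callee-saved -> restored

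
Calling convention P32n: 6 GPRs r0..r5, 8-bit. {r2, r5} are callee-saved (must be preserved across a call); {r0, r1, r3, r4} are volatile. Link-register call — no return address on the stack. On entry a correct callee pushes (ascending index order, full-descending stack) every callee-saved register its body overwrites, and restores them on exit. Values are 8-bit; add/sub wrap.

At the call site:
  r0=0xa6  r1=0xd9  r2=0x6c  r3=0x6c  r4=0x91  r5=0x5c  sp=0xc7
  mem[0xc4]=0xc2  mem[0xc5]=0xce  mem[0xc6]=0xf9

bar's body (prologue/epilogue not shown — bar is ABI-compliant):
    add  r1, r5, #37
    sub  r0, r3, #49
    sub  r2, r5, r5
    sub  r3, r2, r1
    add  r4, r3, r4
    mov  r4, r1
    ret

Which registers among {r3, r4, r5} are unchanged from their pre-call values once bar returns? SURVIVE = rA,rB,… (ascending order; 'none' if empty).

prologue: push r2 -> mem[0xc6]=0x6c, sp=0xc6
body[0] add  r1, r5, #37 -> r1=0x81
body[1] sub  r0, r3, #49 -> r0=0x3b
body[2] sub  r2, r5, r5 -> r2=0x00
body[3] sub  r3, r2, r1 -> r3=0x7f
body[4] add  r4, r3, r4 -> r4=0x10
body[5] mov  r4, r1 -> r4=0x81
epilogue: pop r2=0x6c, sp=0xc7
r3: caller-saved, written=True
r4: caller-saved, written=True
r5: callee-saved, written=False

SURVIVE = r5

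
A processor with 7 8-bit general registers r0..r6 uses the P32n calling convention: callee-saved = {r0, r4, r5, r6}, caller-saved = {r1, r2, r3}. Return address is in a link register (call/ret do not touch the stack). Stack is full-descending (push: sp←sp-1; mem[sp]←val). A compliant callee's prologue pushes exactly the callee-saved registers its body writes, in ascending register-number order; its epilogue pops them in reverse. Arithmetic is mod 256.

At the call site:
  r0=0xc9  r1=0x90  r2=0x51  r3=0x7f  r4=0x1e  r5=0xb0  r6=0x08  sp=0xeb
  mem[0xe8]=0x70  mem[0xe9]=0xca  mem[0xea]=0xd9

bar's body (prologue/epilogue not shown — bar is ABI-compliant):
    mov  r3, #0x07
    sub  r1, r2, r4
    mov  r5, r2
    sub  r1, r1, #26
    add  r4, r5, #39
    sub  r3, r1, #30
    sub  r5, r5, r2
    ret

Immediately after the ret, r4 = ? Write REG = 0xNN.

prologue: push r4 → mem[0xea]=0x1e, sp=0xea
prologue: push r5 → mem[0xe9]=0xb0, sp=0xe9
body[0] mov  r3, #0x07 → r3=0x07
body[1] sub  r1, r2, r4 → r1=0x33
body[2] mov  r5, r2 → r5=0x51
body[3] sub  r1, r1, #26 → r1=0x19
body[4] add  r4, r5, #39 → r4=0x78
body[5] sub  r3, r1, #30 → r3=0xfb
body[6] sub  r5, r5, r2 → r5=0x00
epilogue: pop r5=0xb0, sp=0xea
epilogue: pop r4=0x1e, sp=0xeb
r4 is callee-saved → restored

REG = 0x1e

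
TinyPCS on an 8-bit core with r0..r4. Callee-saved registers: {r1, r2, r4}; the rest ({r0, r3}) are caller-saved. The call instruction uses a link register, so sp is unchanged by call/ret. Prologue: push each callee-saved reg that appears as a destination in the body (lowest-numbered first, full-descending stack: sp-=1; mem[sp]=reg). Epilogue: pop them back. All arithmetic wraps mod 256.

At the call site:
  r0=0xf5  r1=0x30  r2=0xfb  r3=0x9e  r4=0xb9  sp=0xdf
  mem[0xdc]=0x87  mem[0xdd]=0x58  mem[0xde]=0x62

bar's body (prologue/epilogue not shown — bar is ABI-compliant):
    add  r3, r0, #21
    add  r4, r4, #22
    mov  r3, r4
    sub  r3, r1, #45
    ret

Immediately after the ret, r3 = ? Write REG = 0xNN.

REG = 0x03

prologue: push r4 → mem[0xde]=0xb9, sp=0xde
body[0] add  r3, r0, #21 → r3=0x0a
body[1] add  r4, r4, #22 → r4=0xcf
body[2] mov  r3, r4 → r3=0xcf
body[3] sub  r3, r1, #45 → r3=0x03
epilogue: pop r4=0xb9, sp=0xdf
r3 is caller-saved → body value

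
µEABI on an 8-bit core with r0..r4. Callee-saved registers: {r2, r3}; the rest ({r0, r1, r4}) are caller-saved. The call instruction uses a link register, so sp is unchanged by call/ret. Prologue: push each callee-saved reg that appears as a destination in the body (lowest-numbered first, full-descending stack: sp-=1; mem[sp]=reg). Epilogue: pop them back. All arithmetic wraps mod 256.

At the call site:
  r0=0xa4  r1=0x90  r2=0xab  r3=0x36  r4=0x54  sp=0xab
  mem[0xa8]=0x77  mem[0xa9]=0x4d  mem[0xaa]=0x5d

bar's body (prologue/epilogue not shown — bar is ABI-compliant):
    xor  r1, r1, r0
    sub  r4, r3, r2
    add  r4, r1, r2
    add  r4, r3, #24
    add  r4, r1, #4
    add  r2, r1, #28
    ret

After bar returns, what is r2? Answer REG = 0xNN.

REG = 0xab

prologue: push r2 -> mem[0xaa]=0xab, sp=0xaa
body[0] xor  r1, r1, r0 -> r1=0x34
body[1] sub  r4, r3, r2 -> r4=0x8b
body[2] add  r4, r1, r2 -> r4=0xdf
body[3] add  r4, r3, #24 -> r4=0x4e
body[4] add  r4, r1, #4 -> r4=0x38
body[5] add  r2, r1, #28 -> r2=0x50
epilogue: pop r2=0xab, sp=0xab
r2 is callee-saved -> restored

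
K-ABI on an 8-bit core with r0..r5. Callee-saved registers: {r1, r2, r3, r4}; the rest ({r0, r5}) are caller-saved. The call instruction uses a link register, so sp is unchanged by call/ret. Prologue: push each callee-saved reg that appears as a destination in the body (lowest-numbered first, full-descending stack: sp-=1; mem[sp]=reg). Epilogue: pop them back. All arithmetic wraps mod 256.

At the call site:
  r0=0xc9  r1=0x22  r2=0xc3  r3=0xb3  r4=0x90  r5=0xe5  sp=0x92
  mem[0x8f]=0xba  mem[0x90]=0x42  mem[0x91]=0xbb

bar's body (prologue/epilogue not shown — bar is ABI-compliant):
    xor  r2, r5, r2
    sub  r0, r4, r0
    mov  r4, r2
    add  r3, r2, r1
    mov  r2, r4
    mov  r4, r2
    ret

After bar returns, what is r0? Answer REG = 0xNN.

prologue: push r2 → mem[0x91]=0xc3, sp=0x91
prologue: push r3 → mem[0x90]=0xb3, sp=0x90
prologue: push r4 → mem[0x8f]=0x90, sp=0x8f
body[0] xor  r2, r5, r2 → r2=0x26
body[1] sub  r0, r4, r0 → r0=0xc7
body[2] mov  r4, r2 → r4=0x26
body[3] add  r3, r2, r1 → r3=0x48
body[4] mov  r2, r4 → r2=0x26
body[5] mov  r4, r2 → r4=0x26
epilogue: pop r4=0x90, sp=0x90
epilogue: pop r3=0xb3, sp=0x91
epilogue: pop r2=0xc3, sp=0x92
r0 is caller-saved → body value

REG = 0xc7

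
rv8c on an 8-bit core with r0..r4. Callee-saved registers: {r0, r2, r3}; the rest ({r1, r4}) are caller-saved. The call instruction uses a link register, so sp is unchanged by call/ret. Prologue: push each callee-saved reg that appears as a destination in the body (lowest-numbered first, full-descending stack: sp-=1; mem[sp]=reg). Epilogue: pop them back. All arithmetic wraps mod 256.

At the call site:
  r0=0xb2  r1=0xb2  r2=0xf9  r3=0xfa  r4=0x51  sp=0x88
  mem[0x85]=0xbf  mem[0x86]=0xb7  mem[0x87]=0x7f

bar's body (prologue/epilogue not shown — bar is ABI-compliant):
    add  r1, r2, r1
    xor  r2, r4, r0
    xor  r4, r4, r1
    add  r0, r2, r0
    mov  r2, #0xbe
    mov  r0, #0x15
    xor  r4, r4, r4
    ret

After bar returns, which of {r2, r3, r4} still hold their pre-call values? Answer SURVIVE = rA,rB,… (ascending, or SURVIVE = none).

SURVIVE = r2,r3

prologue: push r0 -> mem[0x87]=0xb2, sp=0x87
prologue: push r2 -> mem[0x86]=0xf9, sp=0x86
body[0] add  r1, r2, r1 -> r1=0xab
body[1] xor  r2, r4, r0 -> r2=0xe3
body[2] xor  r4, r4, r1 -> r4=0xfa
body[3] add  r0, r2, r0 -> r0=0x95
body[4] mov  r2, #0xbe -> r2=0xbe
body[5] mov  r0, #0x15 -> r0=0x15
body[6] xor  r4, r4, r4 -> r4=0x00
epilogue: pop r2=0xf9, sp=0x87
epilogue: pop r0=0xb2, sp=0x88
r2: callee-saved, written=True
r3: callee-saved, written=False
r4: caller-saved, written=True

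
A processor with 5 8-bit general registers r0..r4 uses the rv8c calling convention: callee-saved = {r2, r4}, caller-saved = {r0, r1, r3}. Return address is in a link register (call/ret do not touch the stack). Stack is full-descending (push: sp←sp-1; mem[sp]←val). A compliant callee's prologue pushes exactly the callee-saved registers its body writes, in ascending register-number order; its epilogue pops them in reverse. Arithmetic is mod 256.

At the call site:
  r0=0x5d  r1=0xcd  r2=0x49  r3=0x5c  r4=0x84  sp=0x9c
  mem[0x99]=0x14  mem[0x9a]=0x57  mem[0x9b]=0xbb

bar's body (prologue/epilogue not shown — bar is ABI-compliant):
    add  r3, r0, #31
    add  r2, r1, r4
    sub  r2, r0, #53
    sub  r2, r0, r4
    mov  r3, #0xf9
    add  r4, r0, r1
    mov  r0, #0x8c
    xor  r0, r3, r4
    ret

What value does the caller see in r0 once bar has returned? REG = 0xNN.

prologue: push r2 → mem[0x9b]=0x49, sp=0x9b
prologue: push r4 → mem[0x9a]=0x84, sp=0x9a
body[0] add  r3, r0, #31 → r3=0x7c
body[1] add  r2, r1, r4 → r2=0x51
body[2] sub  r2, r0, #53 → r2=0x28
body[3] sub  r2, r0, r4 → r2=0xd9
body[4] mov  r3, #0xf9 → r3=0xf9
body[5] add  r4, r0, r1 → r4=0x2a
body[6] mov  r0, #0x8c → r0=0x8c
body[7] xor  r0, r3, r4 → r0=0xd3
epilogue: pop r4=0x84, sp=0x9b
epilogue: pop r2=0x49, sp=0x9c
r0 is caller-saved → body value

REG = 0xd3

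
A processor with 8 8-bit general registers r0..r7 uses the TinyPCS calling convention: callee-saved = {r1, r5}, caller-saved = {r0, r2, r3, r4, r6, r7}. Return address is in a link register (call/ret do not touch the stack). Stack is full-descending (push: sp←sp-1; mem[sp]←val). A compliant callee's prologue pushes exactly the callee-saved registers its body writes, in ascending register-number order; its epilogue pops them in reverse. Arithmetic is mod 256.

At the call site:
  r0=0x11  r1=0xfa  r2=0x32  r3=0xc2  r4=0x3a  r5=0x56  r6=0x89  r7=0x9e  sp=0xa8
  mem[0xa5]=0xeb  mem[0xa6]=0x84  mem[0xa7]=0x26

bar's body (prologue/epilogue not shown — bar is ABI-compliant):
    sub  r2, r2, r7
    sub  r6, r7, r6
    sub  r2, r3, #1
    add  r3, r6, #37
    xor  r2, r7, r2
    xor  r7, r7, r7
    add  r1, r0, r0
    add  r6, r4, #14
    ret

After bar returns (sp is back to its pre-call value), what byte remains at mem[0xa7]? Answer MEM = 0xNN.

prologue: push r1 → mem[0xa7]=0xfa, sp=0xa7
body[0] sub  r2, r2, r7 → r2=0x94
body[1] sub  r6, r7, r6 → r6=0x15
body[2] sub  r2, r3, #1 → r2=0xc1
body[3] add  r3, r6, #37 → r3=0x3a
body[4] xor  r2, r7, r2 → r2=0x5f
body[5] xor  r7, r7, r7 → r7=0x00
body[6] add  r1, r0, r0 → r1=0x22
body[7] add  r6, r4, #14 → r6=0x48
epilogue: pop r1=0xfa, sp=0xa8
prologue pushed ['r1'] at ['0xa7']

MEM = 0xfa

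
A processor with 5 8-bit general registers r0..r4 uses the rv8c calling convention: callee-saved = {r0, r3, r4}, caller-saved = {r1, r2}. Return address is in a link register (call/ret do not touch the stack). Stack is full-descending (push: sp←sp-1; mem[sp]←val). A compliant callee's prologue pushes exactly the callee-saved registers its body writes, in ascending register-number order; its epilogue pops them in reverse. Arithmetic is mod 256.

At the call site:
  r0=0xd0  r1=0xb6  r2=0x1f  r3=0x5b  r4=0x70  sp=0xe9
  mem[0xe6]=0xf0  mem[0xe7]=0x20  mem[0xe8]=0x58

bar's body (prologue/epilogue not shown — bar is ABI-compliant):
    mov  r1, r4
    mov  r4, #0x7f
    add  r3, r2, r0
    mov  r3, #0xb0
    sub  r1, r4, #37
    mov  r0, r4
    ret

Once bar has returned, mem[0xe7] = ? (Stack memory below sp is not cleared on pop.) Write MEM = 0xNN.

MEM = 0x5b

prologue: push r0 -> mem[0xe8]=0xd0, sp=0xe8
prologue: push r3 -> mem[0xe7]=0x5b, sp=0xe7
prologue: push r4 -> mem[0xe6]=0x70, sp=0xe6
body[0] mov  r1, r4 -> r1=0x70
body[1] mov  r4, #0x7f -> r4=0x7f
body[2] add  r3, r2, r0 -> r3=0xef
body[3] mov  r3, #0xb0 -> r3=0xb0
body[4] sub  r1, r4, #37 -> r1=0x5a
body[5] mov  r0, r4 -> r0=0x7f
epilogue: pop r4=0x70, sp=0xe7
epilogue: pop r3=0x5b, sp=0xe8
epilogue: pop r0=0xd0, sp=0xe9
prologue pushed ['r0', 'r3', 'r4'] at ['0xe8', '0xe7', '0xe6']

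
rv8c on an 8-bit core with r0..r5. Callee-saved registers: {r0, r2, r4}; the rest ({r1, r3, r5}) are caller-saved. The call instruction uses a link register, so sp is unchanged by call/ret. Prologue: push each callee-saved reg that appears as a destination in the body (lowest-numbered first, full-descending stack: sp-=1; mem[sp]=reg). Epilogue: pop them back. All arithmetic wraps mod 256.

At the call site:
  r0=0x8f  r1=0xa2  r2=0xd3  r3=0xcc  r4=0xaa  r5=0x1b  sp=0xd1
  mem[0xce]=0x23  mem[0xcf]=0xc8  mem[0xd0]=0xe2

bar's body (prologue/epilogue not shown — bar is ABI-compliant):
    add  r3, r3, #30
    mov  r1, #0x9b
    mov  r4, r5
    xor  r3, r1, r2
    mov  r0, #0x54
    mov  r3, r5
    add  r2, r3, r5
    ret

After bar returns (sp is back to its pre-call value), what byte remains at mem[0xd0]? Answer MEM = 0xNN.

MEM = 0x8f

prologue: push r0 → mem[0xd0]=0x8f, sp=0xd0
prologue: push r2 → mem[0xcf]=0xd3, sp=0xcf
prologue: push r4 → mem[0xce]=0xaa, sp=0xce
body[0] add  r3, r3, #30 → r3=0xea
body[1] mov  r1, #0x9b → r1=0x9b
body[2] mov  r4, r5 → r4=0x1b
body[3] xor  r3, r1, r2 → r3=0x48
body[4] mov  r0, #0x54 → r0=0x54
body[5] mov  r3, r5 → r3=0x1b
body[6] add  r2, r3, r5 → r2=0x36
epilogue: pop r4=0xaa, sp=0xcf
epilogue: pop r2=0xd3, sp=0xd0
epilogue: pop r0=0x8f, sp=0xd1
prologue pushed ['r0', 'r2', 'r4'] at ['0xd0', '0xcf', '0xce']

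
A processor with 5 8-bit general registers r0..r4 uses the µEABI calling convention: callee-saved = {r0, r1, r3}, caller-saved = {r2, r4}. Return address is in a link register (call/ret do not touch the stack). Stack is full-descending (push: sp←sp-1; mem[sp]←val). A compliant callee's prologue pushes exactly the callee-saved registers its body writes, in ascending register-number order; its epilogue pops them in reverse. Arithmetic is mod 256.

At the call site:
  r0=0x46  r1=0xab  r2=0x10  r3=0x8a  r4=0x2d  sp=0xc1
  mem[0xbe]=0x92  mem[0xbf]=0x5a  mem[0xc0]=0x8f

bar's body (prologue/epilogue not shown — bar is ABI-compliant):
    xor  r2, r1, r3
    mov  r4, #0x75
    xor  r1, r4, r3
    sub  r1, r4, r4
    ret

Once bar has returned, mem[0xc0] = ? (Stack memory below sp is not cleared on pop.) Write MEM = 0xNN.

MEM = 0xab

prologue: push r1 → mem[0xc0]=0xab, sp=0xc0
body[0] xor  r2, r1, r3 → r2=0x21
body[1] mov  r4, #0x75 → r4=0x75
body[2] xor  r1, r4, r3 → r1=0xff
body[3] sub  r1, r4, r4 → r1=0x00
epilogue: pop r1=0xab, sp=0xc1
prologue pushed ['r1'] at ['0xc0']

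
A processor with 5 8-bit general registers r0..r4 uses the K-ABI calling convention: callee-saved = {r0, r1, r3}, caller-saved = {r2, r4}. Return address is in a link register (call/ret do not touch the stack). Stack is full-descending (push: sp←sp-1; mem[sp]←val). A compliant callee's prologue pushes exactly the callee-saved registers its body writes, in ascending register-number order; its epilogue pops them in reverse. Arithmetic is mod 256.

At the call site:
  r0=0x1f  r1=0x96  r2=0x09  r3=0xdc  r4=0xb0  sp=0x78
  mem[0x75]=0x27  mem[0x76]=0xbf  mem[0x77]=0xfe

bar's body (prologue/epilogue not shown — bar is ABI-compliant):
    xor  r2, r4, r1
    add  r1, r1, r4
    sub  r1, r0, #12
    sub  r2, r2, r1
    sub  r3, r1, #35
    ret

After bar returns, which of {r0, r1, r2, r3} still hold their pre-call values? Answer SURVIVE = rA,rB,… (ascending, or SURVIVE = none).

SURVIVE = r0,r1,r3

prologue: push r1 → mem[0x77]=0x96, sp=0x77
prologue: push r3 → mem[0x76]=0xdc, sp=0x76
body[0] xor  r2, r4, r1 → r2=0x26
body[1] add  r1, r1, r4 → r1=0x46
body[2] sub  r1, r0, #12 → r1=0x13
body[3] sub  r2, r2, r1 → r2=0x13
body[4] sub  r3, r1, #35 → r3=0xf0
epilogue: pop r3=0xdc, sp=0x77
epilogue: pop r1=0x96, sp=0x78
r0: callee-saved, written=False
r1: callee-saved, written=True
r2: caller-saved, written=True
r3: callee-saved, written=True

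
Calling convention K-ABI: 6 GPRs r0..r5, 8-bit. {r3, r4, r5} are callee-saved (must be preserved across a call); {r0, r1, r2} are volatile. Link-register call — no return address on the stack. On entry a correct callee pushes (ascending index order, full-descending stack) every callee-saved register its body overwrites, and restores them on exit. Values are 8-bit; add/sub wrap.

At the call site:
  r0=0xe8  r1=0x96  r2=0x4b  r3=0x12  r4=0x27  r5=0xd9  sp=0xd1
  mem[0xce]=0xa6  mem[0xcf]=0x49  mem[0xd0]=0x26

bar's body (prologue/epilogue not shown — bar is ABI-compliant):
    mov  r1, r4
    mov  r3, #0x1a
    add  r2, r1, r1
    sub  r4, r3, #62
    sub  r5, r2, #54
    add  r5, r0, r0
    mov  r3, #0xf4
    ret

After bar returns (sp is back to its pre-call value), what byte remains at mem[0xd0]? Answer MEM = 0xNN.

MEM = 0x12

prologue: push r3 → mem[0xd0]=0x12, sp=0xd0
prologue: push r4 → mem[0xcf]=0x27, sp=0xcf
prologue: push r5 → mem[0xce]=0xd9, sp=0xce
body[0] mov  r1, r4 → r1=0x27
body[1] mov  r3, #0x1a → r3=0x1a
body[2] add  r2, r1, r1 → r2=0x4e
body[3] sub  r4, r3, #62 → r4=0xdc
body[4] sub  r5, r2, #54 → r5=0x18
body[5] add  r5, r0, r0 → r5=0xd0
body[6] mov  r3, #0xf4 → r3=0xf4
epilogue: pop r5=0xd9, sp=0xcf
epilogue: pop r4=0x27, sp=0xd0
epilogue: pop r3=0x12, sp=0xd1
prologue pushed ['r3', 'r4', 'r5'] at ['0xd0', '0xcf', '0xce']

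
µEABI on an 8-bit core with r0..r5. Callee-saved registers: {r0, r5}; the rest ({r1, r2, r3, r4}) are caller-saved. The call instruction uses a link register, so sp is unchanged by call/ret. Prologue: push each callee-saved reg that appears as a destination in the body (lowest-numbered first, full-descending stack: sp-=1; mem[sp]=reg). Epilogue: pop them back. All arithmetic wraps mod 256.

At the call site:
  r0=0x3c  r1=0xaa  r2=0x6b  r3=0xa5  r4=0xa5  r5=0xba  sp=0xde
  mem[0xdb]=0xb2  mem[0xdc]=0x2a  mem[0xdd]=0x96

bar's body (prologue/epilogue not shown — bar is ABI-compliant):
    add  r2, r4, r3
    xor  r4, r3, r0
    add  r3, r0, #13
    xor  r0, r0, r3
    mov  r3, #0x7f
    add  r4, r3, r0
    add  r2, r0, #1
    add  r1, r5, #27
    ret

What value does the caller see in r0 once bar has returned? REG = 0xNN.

prologue: push r0 -> mem[0xdd]=0x3c, sp=0xdd
body[0] add  r2, r4, r3 -> r2=0x4a
body[1] xor  r4, r3, r0 -> r4=0x99
body[2] add  r3, r0, #13 -> r3=0x49
body[3] xor  r0, r0, r3 -> r0=0x75
body[4] mov  r3, #0x7f -> r3=0x7f
body[5] add  r4, r3, r0 -> r4=0xf4
body[6] add  r2, r0, #1 -> r2=0x76
body[7] add  r1, r5, #27 -> r1=0xd5
epilogue: pop r0=0x3c, sp=0xde
r0 is callee-saved -> restored

REG = 0x3c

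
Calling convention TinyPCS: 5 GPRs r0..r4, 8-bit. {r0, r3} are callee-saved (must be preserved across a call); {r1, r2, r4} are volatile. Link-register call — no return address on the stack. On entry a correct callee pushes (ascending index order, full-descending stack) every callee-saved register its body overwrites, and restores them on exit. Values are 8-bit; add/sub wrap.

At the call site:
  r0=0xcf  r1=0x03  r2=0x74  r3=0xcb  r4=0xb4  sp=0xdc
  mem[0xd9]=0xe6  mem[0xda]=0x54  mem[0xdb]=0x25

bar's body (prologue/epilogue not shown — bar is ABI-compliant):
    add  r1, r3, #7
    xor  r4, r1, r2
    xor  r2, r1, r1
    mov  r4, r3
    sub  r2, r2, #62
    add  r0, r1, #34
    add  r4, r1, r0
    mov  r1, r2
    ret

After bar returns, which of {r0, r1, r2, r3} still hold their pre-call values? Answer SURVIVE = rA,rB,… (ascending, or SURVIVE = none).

SURVIVE = r0,r3

prologue: push r0 -> mem[0xdb]=0xcf, sp=0xdb
body[0] add  r1, r3, #7 -> r1=0xd2
body[1] xor  r4, r1, r2 -> r4=0xa6
body[2] xor  r2, r1, r1 -> r2=0x00
body[3] mov  r4, r3 -> r4=0xcb
body[4] sub  r2, r2, #62 -> r2=0xc2
body[5] add  r0, r1, #34 -> r0=0xf4
body[6] add  r4, r1, r0 -> r4=0xc6
body[7] mov  r1, r2 -> r1=0xc2
epilogue: pop r0=0xcf, sp=0xdc
r0: callee-saved, written=True
r1: caller-saved, written=True
r2: caller-saved, written=True
r3: callee-saved, written=False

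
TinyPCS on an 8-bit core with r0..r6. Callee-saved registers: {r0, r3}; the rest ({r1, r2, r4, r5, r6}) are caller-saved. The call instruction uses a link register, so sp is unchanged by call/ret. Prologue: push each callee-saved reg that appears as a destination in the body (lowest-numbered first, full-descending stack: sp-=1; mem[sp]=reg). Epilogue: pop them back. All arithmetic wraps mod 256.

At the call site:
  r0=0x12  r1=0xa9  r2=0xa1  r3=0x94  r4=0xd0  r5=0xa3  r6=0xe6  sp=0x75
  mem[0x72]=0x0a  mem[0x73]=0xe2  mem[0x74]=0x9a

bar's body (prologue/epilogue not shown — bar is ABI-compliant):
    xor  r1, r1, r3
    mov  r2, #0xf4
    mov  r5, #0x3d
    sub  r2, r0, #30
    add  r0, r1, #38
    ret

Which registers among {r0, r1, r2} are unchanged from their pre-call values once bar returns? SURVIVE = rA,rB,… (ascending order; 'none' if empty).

prologue: push r0 -> mem[0x74]=0x12, sp=0x74
body[0] xor  r1, r1, r3 -> r1=0x3d
body[1] mov  r2, #0xf4 -> r2=0xf4
body[2] mov  r5, #0x3d -> r5=0x3d
body[3] sub  r2, r0, #30 -> r2=0xf4
body[4] add  r0, r1, #38 -> r0=0x63
epilogue: pop r0=0x12, sp=0x75
r0: callee-saved, written=True
r1: caller-saved, written=True
r2: caller-saved, written=True

SURVIVE = r0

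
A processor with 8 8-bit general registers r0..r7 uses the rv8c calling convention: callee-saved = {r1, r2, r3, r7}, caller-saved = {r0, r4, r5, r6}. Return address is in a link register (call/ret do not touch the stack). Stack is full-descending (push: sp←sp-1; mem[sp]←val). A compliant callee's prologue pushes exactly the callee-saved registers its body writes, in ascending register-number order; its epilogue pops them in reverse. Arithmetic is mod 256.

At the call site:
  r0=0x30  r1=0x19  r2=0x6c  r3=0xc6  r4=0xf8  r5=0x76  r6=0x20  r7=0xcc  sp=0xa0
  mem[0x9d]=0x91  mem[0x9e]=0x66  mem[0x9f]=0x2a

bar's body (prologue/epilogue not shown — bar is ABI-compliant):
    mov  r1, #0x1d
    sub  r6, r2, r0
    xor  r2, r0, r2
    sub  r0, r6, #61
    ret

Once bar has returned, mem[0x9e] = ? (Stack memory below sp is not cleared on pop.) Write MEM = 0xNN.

MEM = 0x6c

prologue: push r1 → mem[0x9f]=0x19, sp=0x9f
prologue: push r2 → mem[0x9e]=0x6c, sp=0x9e
body[0] mov  r1, #0x1d → r1=0x1d
body[1] sub  r6, r2, r0 → r6=0x3c
body[2] xor  r2, r0, r2 → r2=0x5c
body[3] sub  r0, r6, #61 → r0=0xff
epilogue: pop r2=0x6c, sp=0x9f
epilogue: pop r1=0x19, sp=0xa0
prologue pushed ['r1', 'r2'] at ['0x9f', '0x9e']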